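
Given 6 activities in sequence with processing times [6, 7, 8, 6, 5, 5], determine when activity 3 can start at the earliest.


Activity 3 starts after activities 1 through 2 complete.
Predecessor durations: [6, 7]
ES = 6 + 7 = 13

13


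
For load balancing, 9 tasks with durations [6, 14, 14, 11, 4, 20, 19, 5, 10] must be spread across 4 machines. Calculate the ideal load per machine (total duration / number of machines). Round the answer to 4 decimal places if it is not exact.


Total processing time = 6 + 14 + 14 + 11 + 4 + 20 + 19 + 5 + 10 = 103
Number of machines = 4
Ideal balanced load = 103 / 4 = 25.75

25.75


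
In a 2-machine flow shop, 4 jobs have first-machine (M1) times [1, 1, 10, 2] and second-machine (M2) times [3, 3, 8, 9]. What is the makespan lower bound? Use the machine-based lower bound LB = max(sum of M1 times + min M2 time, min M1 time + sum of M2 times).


LB1 = sum(M1 times) + min(M2 times) = 14 + 3 = 17
LB2 = min(M1 times) + sum(M2 times) = 1 + 23 = 24
Lower bound = max(LB1, LB2) = max(17, 24) = 24

24


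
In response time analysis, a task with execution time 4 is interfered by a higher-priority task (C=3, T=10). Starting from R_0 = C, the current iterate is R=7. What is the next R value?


R_next = C + ceil(R_prev / T_hp) * C_hp
ceil(7 / 10) = ceil(0.7) = 1
Interference = 1 * 3 = 3
R_next = 4 + 3 = 7
R_next = R_prev, so the iteration has converged (response time = 7).

7


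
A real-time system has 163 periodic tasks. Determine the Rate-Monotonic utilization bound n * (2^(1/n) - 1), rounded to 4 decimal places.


Compute 2^(1/163) = 1.0042614911
Subtract 1: 1.0042614911 - 1 = 0.0042614911
Multiply by n: 163 * 0.0042614911 = 0.6946230493
Round to 4 dp: 0.6946

0.6946


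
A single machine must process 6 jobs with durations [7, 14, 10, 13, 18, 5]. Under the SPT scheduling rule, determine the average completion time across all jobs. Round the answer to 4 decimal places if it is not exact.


Sort jobs by processing time (SPT order): [5, 7, 10, 13, 14, 18]
Compute completion times sequentially:
  Job 1: processing = 5, completes at 5
  Job 2: processing = 7, completes at 12
  Job 3: processing = 10, completes at 22
  Job 4: processing = 13, completes at 35
  Job 5: processing = 14, completes at 49
  Job 6: processing = 18, completes at 67
Sum of completion times = 190
Average completion time = 190/6 = 31.6667

31.6667


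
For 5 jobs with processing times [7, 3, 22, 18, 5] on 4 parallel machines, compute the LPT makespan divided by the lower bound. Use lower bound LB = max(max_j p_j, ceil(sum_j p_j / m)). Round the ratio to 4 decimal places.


LPT order: [22, 18, 7, 5, 3]
Machine loads after assignment: [22, 18, 7, 8]
LPT makespan = 22
Lower bound = max(max_job, ceil(total/4)) = max(22, 14) = 22
Ratio = 22 / 22 = 1.0

1.0


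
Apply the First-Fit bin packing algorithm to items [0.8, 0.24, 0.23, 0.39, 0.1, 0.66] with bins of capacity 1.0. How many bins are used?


Place items sequentially using First-Fit:
  Item 0.8 -> new Bin 1
  Item 0.24 -> new Bin 2
  Item 0.23 -> Bin 2 (now 0.47)
  Item 0.39 -> Bin 2 (now 0.86)
  Item 0.1 -> Bin 1 (now 0.9)
  Item 0.66 -> new Bin 3
Total bins used = 3

3


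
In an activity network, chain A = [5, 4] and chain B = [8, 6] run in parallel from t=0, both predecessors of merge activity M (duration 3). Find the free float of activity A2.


ES(A2) = sum of predecessors on chain A = 5
EF(A2) = ES + duration = 5 + 4 = 9
Successor of A2 is M. ES(M) = max(sum(A), sum(B)) = max(9, 14) = 14
Free float = ES(successor) - EF(current) = 14 - 9 = 5

5


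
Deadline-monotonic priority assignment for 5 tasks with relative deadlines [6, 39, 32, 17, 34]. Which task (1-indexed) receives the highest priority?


Sort tasks by relative deadline (ascending):
  Task 1: deadline = 6
  Task 4: deadline = 17
  Task 3: deadline = 32
  Task 5: deadline = 34
  Task 2: deadline = 39
Priority order (highest first): [1, 4, 3, 5, 2]
Highest priority task = 1

1


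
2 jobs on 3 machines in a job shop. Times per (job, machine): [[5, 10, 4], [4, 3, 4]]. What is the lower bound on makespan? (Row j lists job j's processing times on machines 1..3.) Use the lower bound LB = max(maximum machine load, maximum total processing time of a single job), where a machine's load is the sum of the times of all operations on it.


Machine loads:
  Machine 1: 5 + 4 = 9
  Machine 2: 10 + 3 = 13
  Machine 3: 4 + 4 = 8
Max machine load = 13
Job totals:
  Job 1: 19
  Job 2: 11
Max job total = 19
Lower bound = max(13, 19) = 19

19


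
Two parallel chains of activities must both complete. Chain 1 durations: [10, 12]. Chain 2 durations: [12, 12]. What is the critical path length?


Path A total = 10 + 12 = 22
Path B total = 12 + 12 = 24
Critical path = longest path = max(22, 24) = 24

24


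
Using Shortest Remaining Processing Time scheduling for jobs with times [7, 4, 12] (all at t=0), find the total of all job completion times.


Since all jobs arrive at t=0, SRPT equals SPT ordering.
SPT order: [4, 7, 12]
Completion times:
  Job 1: p=4, C=4
  Job 2: p=7, C=11
  Job 3: p=12, C=23
Total completion time = 4 + 11 + 23 = 38

38


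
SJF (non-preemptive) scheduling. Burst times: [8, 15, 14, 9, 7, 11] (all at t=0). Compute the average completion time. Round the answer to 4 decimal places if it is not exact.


SJF order (ascending): [7, 8, 9, 11, 14, 15]
Completion times:
  Job 1: burst=7, C=7
  Job 2: burst=8, C=15
  Job 3: burst=9, C=24
  Job 4: burst=11, C=35
  Job 5: burst=14, C=49
  Job 6: burst=15, C=64
Average completion = 194/6 = 32.3333

32.3333


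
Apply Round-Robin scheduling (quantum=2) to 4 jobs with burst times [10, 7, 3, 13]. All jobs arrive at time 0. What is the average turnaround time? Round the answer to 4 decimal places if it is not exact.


Time quantum = 2
Execution trace:
  J1 runs 2 units, time = 2
  J2 runs 2 units, time = 4
  J3 runs 2 units, time = 6
  J4 runs 2 units, time = 8
  J1 runs 2 units, time = 10
  J2 runs 2 units, time = 12
  J3 runs 1 units, time = 13
  J4 runs 2 units, time = 15
  J1 runs 2 units, time = 17
  J2 runs 2 units, time = 19
  J4 runs 2 units, time = 21
  J1 runs 2 units, time = 23
  J2 runs 1 units, time = 24
  J4 runs 2 units, time = 26
  J1 runs 2 units, time = 28
  J4 runs 2 units, time = 30
  J4 runs 2 units, time = 32
  J4 runs 1 units, time = 33
Finish times: [28, 24, 13, 33]
Average turnaround = 98/4 = 24.5

24.5


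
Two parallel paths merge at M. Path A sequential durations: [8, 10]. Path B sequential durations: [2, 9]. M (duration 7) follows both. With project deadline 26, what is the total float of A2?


Forward pass: ES(A2) = sum of predecessors on chain A = 8
EF = ES + duration = 8 + 10 = 18
Backward pass: LF(M) = deadline = 26; LS(M) = 26 - 7 = 19
LF(A2) = LS(M) - sum(successors on chain A) = 19 - 0 = 19
LS = LF - duration = 19 - 10 = 9
Total float = LS - ES = 9 - 8 = 1

1


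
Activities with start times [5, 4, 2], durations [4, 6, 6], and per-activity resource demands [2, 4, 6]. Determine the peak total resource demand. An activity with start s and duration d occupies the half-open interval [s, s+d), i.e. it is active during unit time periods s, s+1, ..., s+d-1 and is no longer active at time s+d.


Each activity i is active on [start_i, start_i + duration_i).
Compute total resource usage per time slot:
  t=0: active resources = [], total = 0
  t=1: active resources = [], total = 0
  t=2: active resources = [6], total = 6
  t=3: active resources = [6], total = 6
  t=4: active resources = [4, 6], total = 10
  t=5: active resources = [2, 4, 6], total = 12
  t=6: active resources = [2, 4, 6], total = 12
  t=7: active resources = [2, 4, 6], total = 12
  t=8: active resources = [2, 4], total = 6
  t=9: active resources = [4], total = 4
Peak resource demand = 12

12


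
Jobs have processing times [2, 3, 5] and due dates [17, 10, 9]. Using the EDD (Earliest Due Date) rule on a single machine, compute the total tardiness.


Sort by due date (EDD order): [(5, 9), (3, 10), (2, 17)]
Compute completion times and tardiness:
  Job 1: p=5, d=9, C=5, tardiness=max(0,5-9)=0
  Job 2: p=3, d=10, C=8, tardiness=max(0,8-10)=0
  Job 3: p=2, d=17, C=10, tardiness=max(0,10-17)=0
Total tardiness = 0

0


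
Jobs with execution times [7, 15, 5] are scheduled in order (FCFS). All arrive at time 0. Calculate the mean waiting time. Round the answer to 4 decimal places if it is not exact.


FCFS order (as given): [7, 15, 5]
Waiting times:
  Job 1: wait = 0
  Job 2: wait = 7
  Job 3: wait = 22
Sum of waiting times = 29
Average waiting time = 29/3 = 9.6667

9.6667


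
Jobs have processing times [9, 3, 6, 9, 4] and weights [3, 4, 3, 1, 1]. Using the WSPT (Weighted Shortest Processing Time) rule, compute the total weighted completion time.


Compute p/w ratios and sort ascending (WSPT): [(3, 4), (6, 3), (9, 3), (4, 1), (9, 1)]
Compute weighted completion times:
  Job (p=3,w=4): C=3, w*C=4*3=12
  Job (p=6,w=3): C=9, w*C=3*9=27
  Job (p=9,w=3): C=18, w*C=3*18=54
  Job (p=4,w=1): C=22, w*C=1*22=22
  Job (p=9,w=1): C=31, w*C=1*31=31
Total weighted completion time = 146

146


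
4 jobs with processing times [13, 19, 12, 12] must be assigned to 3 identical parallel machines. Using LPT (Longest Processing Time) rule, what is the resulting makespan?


Sort jobs in decreasing order (LPT): [19, 13, 12, 12]
Assign each job to the least loaded machine:
  Machine 1: jobs [19], load = 19
  Machine 2: jobs [13], load = 13
  Machine 3: jobs [12, 12], load = 24
Makespan = max load = 24

24


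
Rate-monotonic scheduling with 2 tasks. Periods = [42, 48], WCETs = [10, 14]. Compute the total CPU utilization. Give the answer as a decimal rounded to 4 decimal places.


Compute individual utilizations (exact fractions):
  Task 1: C/T = 10/42 = 5/21 (approx. 0.2381)
  Task 2: C/T = 14/48 = 7/24 (approx. 0.2917)
Total utilization U = 5/21 + 7/24 = 89/168
Rounded to 4 decimal places: U = 0.5298
RM (Liu & Layland) bound for 2 tasks = 0.828427; compare with U = 89/168 (approx. 0.529762)
U <= bound, so schedulable by RM sufficient condition.

0.5298


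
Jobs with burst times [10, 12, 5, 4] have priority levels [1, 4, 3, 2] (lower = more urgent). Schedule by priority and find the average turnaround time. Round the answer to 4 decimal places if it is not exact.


Sort by priority (ascending = highest first):
Order: [(1, 10), (2, 4), (3, 5), (4, 12)]
Completion times:
  Priority 1, burst=10, C=10
  Priority 2, burst=4, C=14
  Priority 3, burst=5, C=19
  Priority 4, burst=12, C=31
Average turnaround = 74/4 = 18.5

18.5


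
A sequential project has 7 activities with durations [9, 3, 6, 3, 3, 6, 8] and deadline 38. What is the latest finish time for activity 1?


LF(activity 1) = deadline - sum of successor durations
Successors: activities 2 through 7 with durations [3, 6, 3, 3, 6, 8]
Sum of successor durations = 29
LF = 38 - 29 = 9

9


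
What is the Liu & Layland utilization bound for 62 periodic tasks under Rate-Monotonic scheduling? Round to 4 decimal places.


Compute 2^(1/62) = 1.0112425207
Subtract 1: 1.0112425207 - 1 = 0.0112425207
Multiply by n: 62 * 0.0112425207 = 0.6970362834
Round to 4 dp: 0.6970

0.6970


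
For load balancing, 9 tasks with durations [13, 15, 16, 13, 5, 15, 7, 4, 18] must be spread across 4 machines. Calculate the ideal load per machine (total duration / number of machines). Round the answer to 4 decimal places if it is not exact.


Total processing time = 13 + 15 + 16 + 13 + 5 + 15 + 7 + 4 + 18 = 106
Number of machines = 4
Ideal balanced load = 106 / 4 = 26.5

26.5


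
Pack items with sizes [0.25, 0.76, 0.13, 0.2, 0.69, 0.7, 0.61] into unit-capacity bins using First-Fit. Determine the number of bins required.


Place items sequentially using First-Fit:
  Item 0.25 -> new Bin 1
  Item 0.76 -> new Bin 2
  Item 0.13 -> Bin 1 (now 0.38)
  Item 0.2 -> Bin 1 (now 0.58)
  Item 0.69 -> new Bin 3
  Item 0.7 -> new Bin 4
  Item 0.61 -> new Bin 5
Total bins used = 5

5


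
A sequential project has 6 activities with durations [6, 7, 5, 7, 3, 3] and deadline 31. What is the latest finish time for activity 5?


LF(activity 5) = deadline - sum of successor durations
Successors: activities 6 through 6 with durations [3]
Sum of successor durations = 3
LF = 31 - 3 = 28

28


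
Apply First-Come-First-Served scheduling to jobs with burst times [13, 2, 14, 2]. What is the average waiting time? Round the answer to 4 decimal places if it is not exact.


FCFS order (as given): [13, 2, 14, 2]
Waiting times:
  Job 1: wait = 0
  Job 2: wait = 13
  Job 3: wait = 15
  Job 4: wait = 29
Sum of waiting times = 57
Average waiting time = 57/4 = 14.25

14.25


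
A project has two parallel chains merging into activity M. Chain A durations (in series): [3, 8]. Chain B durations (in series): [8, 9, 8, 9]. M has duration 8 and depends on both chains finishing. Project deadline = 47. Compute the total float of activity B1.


Forward pass: ES(B1) = sum of predecessors on chain B = 0
EF = ES + duration = 0 + 8 = 8
Backward pass: LF(M) = deadline = 47; LS(M) = 47 - 8 = 39
LF(B1) = LS(M) - sum(successors on chain B) = 39 - 26 = 13
LS = LF - duration = 13 - 8 = 5
Total float = LS - ES = 5 - 0 = 5

5


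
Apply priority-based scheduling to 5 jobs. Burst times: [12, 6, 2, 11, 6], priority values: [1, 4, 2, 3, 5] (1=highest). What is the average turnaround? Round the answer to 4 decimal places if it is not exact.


Sort by priority (ascending = highest first):
Order: [(1, 12), (2, 2), (3, 11), (4, 6), (5, 6)]
Completion times:
  Priority 1, burst=12, C=12
  Priority 2, burst=2, C=14
  Priority 3, burst=11, C=25
  Priority 4, burst=6, C=31
  Priority 5, burst=6, C=37
Average turnaround = 119/5 = 23.8

23.8


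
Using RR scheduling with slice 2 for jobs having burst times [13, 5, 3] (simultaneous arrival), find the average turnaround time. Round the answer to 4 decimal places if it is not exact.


Time quantum = 2
Execution trace:
  J1 runs 2 units, time = 2
  J2 runs 2 units, time = 4
  J3 runs 2 units, time = 6
  J1 runs 2 units, time = 8
  J2 runs 2 units, time = 10
  J3 runs 1 units, time = 11
  J1 runs 2 units, time = 13
  J2 runs 1 units, time = 14
  J1 runs 2 units, time = 16
  J1 runs 2 units, time = 18
  J1 runs 2 units, time = 20
  J1 runs 1 units, time = 21
Finish times: [21, 14, 11]
Average turnaround = 46/3 = 15.3333

15.3333


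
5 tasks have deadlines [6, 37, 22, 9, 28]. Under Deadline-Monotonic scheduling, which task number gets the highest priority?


Sort tasks by relative deadline (ascending):
  Task 1: deadline = 6
  Task 4: deadline = 9
  Task 3: deadline = 22
  Task 5: deadline = 28
  Task 2: deadline = 37
Priority order (highest first): [1, 4, 3, 5, 2]
Highest priority task = 1

1


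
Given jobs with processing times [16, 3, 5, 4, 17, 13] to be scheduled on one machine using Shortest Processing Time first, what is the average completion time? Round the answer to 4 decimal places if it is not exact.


Sort jobs by processing time (SPT order): [3, 4, 5, 13, 16, 17]
Compute completion times sequentially:
  Job 1: processing = 3, completes at 3
  Job 2: processing = 4, completes at 7
  Job 3: processing = 5, completes at 12
  Job 4: processing = 13, completes at 25
  Job 5: processing = 16, completes at 41
  Job 6: processing = 17, completes at 58
Sum of completion times = 146
Average completion time = 146/6 = 24.3333

24.3333


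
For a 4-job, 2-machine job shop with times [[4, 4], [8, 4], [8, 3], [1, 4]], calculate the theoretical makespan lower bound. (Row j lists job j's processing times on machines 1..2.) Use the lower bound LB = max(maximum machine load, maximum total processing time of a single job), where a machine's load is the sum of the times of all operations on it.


Machine loads:
  Machine 1: 4 + 8 + 8 + 1 = 21
  Machine 2: 4 + 4 + 3 + 4 = 15
Max machine load = 21
Job totals:
  Job 1: 8
  Job 2: 12
  Job 3: 11
  Job 4: 5
Max job total = 12
Lower bound = max(21, 12) = 21

21


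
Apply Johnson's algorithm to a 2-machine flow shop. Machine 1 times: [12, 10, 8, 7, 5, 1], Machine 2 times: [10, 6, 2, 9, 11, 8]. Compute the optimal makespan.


Apply Johnson's rule:
  Group 1 (a <= b): [(6, 1, 8), (5, 5, 11), (4, 7, 9)]
  Group 2 (a > b): [(1, 12, 10), (2, 10, 6), (3, 8, 2)]
Optimal job order: [6, 5, 4, 1, 2, 3]
Schedule:
  Job 6: M1 done at 1, M2 done at 9
  Job 5: M1 done at 6, M2 done at 20
  Job 4: M1 done at 13, M2 done at 29
  Job 1: M1 done at 25, M2 done at 39
  Job 2: M1 done at 35, M2 done at 45
  Job 3: M1 done at 43, M2 done at 47
Makespan = 47

47


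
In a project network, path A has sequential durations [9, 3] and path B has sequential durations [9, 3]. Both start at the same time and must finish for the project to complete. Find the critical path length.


Path A total = 9 + 3 = 12
Path B total = 9 + 3 = 12
Critical path = longest path = max(12, 12) = 12

12


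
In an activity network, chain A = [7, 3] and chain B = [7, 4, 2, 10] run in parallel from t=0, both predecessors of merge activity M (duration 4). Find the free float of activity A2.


ES(A2) = sum of predecessors on chain A = 7
EF(A2) = ES + duration = 7 + 3 = 10
Successor of A2 is M. ES(M) = max(sum(A), sum(B)) = max(10, 23) = 23
Free float = ES(successor) - EF(current) = 23 - 10 = 13

13


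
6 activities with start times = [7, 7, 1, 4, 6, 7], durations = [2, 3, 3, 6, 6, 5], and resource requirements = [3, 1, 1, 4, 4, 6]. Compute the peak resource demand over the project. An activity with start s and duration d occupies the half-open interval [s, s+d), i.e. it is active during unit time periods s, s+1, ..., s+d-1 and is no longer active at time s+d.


Each activity i is active on [start_i, start_i + duration_i).
Compute total resource usage per time slot:
  t=0: active resources = [], total = 0
  t=1: active resources = [1], total = 1
  t=2: active resources = [1], total = 1
  t=3: active resources = [1], total = 1
  t=4: active resources = [4], total = 4
  t=5: active resources = [4], total = 4
  t=6: active resources = [4, 4], total = 8
  t=7: active resources = [3, 1, 4, 4, 6], total = 18
  t=8: active resources = [3, 1, 4, 4, 6], total = 18
  t=9: active resources = [1, 4, 4, 6], total = 15
  t=10: active resources = [4, 6], total = 10
  t=11: active resources = [4, 6], total = 10
Peak resource demand = 18

18


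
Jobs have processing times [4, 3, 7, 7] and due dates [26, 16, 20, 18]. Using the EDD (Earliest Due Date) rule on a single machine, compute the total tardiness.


Sort by due date (EDD order): [(3, 16), (7, 18), (7, 20), (4, 26)]
Compute completion times and tardiness:
  Job 1: p=3, d=16, C=3, tardiness=max(0,3-16)=0
  Job 2: p=7, d=18, C=10, tardiness=max(0,10-18)=0
  Job 3: p=7, d=20, C=17, tardiness=max(0,17-20)=0
  Job 4: p=4, d=26, C=21, tardiness=max(0,21-26)=0
Total tardiness = 0

0


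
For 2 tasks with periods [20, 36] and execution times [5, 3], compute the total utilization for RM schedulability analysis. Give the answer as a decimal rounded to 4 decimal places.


Compute individual utilizations (exact fractions):
  Task 1: C/T = 5/20 = 1/4 (approx. 0.25)
  Task 2: C/T = 3/36 = 1/12 (approx. 0.0833)
Total utilization U = 1/4 + 1/12 = 1/3
Rounded to 4 decimal places: U = 0.3333
RM (Liu & Layland) bound for 2 tasks = 0.828427; compare with U = 1/3 (approx. 0.333333)
U <= bound, so schedulable by RM sufficient condition.

0.3333


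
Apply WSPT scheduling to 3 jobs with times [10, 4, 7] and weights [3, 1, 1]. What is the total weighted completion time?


Compute p/w ratios and sort ascending (WSPT): [(10, 3), (4, 1), (7, 1)]
Compute weighted completion times:
  Job (p=10,w=3): C=10, w*C=3*10=30
  Job (p=4,w=1): C=14, w*C=1*14=14
  Job (p=7,w=1): C=21, w*C=1*21=21
Total weighted completion time = 65

65


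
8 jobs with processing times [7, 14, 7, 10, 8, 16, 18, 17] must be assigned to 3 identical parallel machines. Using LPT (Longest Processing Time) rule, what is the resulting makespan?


Sort jobs in decreasing order (LPT): [18, 17, 16, 14, 10, 8, 7, 7]
Assign each job to the least loaded machine:
  Machine 1: jobs [18, 8, 7], load = 33
  Machine 2: jobs [17, 10, 7], load = 34
  Machine 3: jobs [16, 14], load = 30
Makespan = max load = 34

34


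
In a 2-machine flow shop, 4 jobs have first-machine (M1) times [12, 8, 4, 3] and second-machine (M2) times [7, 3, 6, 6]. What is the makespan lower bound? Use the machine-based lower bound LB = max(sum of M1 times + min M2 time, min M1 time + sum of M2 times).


LB1 = sum(M1 times) + min(M2 times) = 27 + 3 = 30
LB2 = min(M1 times) + sum(M2 times) = 3 + 22 = 25
Lower bound = max(LB1, LB2) = max(30, 25) = 30

30


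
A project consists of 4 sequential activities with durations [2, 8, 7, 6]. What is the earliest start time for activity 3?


Activity 3 starts after activities 1 through 2 complete.
Predecessor durations: [2, 8]
ES = 2 + 8 = 10

10


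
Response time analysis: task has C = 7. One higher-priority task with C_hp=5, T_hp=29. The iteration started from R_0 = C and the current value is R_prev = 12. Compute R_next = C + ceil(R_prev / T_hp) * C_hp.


R_next = C + ceil(R_prev / T_hp) * C_hp
ceil(12 / 29) = ceil(0.4138) = 1
Interference = 1 * 5 = 5
R_next = 7 + 5 = 12
R_next = R_prev, so the iteration has converged (response time = 12).

12


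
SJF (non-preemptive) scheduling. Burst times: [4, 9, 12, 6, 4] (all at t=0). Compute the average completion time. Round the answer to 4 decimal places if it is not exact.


SJF order (ascending): [4, 4, 6, 9, 12]
Completion times:
  Job 1: burst=4, C=4
  Job 2: burst=4, C=8
  Job 3: burst=6, C=14
  Job 4: burst=9, C=23
  Job 5: burst=12, C=35
Average completion = 84/5 = 16.8

16.8


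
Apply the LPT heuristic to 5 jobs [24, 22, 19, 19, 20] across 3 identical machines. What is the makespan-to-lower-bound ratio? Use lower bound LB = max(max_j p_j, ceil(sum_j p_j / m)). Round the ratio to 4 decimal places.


LPT order: [24, 22, 20, 19, 19]
Machine loads after assignment: [24, 41, 39]
LPT makespan = 41
Lower bound = max(max_job, ceil(total/3)) = max(24, 35) = 35
Ratio = 41 / 35 = 1.1714

1.1714


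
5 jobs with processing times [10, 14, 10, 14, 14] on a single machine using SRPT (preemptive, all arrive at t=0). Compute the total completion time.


Since all jobs arrive at t=0, SRPT equals SPT ordering.
SPT order: [10, 10, 14, 14, 14]
Completion times:
  Job 1: p=10, C=10
  Job 2: p=10, C=20
  Job 3: p=14, C=34
  Job 4: p=14, C=48
  Job 5: p=14, C=62
Total completion time = 10 + 20 + 34 + 48 + 62 = 174

174


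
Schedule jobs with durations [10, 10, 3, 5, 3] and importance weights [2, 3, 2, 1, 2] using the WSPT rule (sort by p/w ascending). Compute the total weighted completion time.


Compute p/w ratios and sort ascending (WSPT): [(3, 2), (3, 2), (10, 3), (10, 2), (5, 1)]
Compute weighted completion times:
  Job (p=3,w=2): C=3, w*C=2*3=6
  Job (p=3,w=2): C=6, w*C=2*6=12
  Job (p=10,w=3): C=16, w*C=3*16=48
  Job (p=10,w=2): C=26, w*C=2*26=52
  Job (p=5,w=1): C=31, w*C=1*31=31
Total weighted completion time = 149

149


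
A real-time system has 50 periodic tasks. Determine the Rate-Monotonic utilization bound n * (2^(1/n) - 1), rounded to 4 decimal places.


Compute 2^(1/50) = 1.0139594798
Subtract 1: 1.0139594798 - 1 = 0.0139594798
Multiply by n: 50 * 0.0139594798 = 0.6979739900
Round to 4 dp: 0.6980

0.6980


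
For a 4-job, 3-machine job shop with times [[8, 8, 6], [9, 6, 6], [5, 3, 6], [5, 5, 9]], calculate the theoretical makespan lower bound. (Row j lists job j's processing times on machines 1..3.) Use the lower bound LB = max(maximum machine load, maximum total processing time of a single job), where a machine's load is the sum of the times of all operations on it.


Machine loads:
  Machine 1: 8 + 9 + 5 + 5 = 27
  Machine 2: 8 + 6 + 3 + 5 = 22
  Machine 3: 6 + 6 + 6 + 9 = 27
Max machine load = 27
Job totals:
  Job 1: 22
  Job 2: 21
  Job 3: 14
  Job 4: 19
Max job total = 22
Lower bound = max(27, 22) = 27

27


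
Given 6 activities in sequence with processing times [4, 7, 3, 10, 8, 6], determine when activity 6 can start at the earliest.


Activity 6 starts after activities 1 through 5 complete.
Predecessor durations: [4, 7, 3, 10, 8]
ES = 4 + 7 + 3 + 10 + 8 = 32

32


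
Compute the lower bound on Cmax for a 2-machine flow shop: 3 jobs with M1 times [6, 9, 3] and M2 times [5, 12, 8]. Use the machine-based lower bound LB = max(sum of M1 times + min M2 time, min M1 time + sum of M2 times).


LB1 = sum(M1 times) + min(M2 times) = 18 + 5 = 23
LB2 = min(M1 times) + sum(M2 times) = 3 + 25 = 28
Lower bound = max(LB1, LB2) = max(23, 28) = 28

28


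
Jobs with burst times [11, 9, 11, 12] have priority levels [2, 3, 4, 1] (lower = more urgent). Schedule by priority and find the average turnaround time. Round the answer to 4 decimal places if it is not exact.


Sort by priority (ascending = highest first):
Order: [(1, 12), (2, 11), (3, 9), (4, 11)]
Completion times:
  Priority 1, burst=12, C=12
  Priority 2, burst=11, C=23
  Priority 3, burst=9, C=32
  Priority 4, burst=11, C=43
Average turnaround = 110/4 = 27.5

27.5


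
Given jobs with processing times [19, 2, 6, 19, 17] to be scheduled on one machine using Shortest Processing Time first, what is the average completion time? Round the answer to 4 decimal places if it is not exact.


Sort jobs by processing time (SPT order): [2, 6, 17, 19, 19]
Compute completion times sequentially:
  Job 1: processing = 2, completes at 2
  Job 2: processing = 6, completes at 8
  Job 3: processing = 17, completes at 25
  Job 4: processing = 19, completes at 44
  Job 5: processing = 19, completes at 63
Sum of completion times = 142
Average completion time = 142/5 = 28.4

28.4


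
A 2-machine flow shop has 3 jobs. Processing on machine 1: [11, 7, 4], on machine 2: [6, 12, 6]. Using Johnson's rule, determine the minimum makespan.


Apply Johnson's rule:
  Group 1 (a <= b): [(3, 4, 6), (2, 7, 12)]
  Group 2 (a > b): [(1, 11, 6)]
Optimal job order: [3, 2, 1]
Schedule:
  Job 3: M1 done at 4, M2 done at 10
  Job 2: M1 done at 11, M2 done at 23
  Job 1: M1 done at 22, M2 done at 29
Makespan = 29

29


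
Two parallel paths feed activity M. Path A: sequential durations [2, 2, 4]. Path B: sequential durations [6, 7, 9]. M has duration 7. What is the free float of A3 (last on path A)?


ES(A3) = sum of predecessors on chain A = 4
EF(A3) = ES + duration = 4 + 4 = 8
Successor of A3 is M. ES(M) = max(sum(A), sum(B)) = max(8, 22) = 22
Free float = ES(successor) - EF(current) = 22 - 8 = 14

14


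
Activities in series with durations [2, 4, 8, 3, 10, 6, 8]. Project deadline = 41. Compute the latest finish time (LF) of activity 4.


LF(activity 4) = deadline - sum of successor durations
Successors: activities 5 through 7 with durations [10, 6, 8]
Sum of successor durations = 24
LF = 41 - 24 = 17

17


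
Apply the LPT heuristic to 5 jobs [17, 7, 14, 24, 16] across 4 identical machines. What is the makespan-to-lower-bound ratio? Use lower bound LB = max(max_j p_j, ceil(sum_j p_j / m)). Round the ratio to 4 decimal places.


LPT order: [24, 17, 16, 14, 7]
Machine loads after assignment: [24, 17, 16, 21]
LPT makespan = 24
Lower bound = max(max_job, ceil(total/4)) = max(24, 20) = 24
Ratio = 24 / 24 = 1.0

1.0


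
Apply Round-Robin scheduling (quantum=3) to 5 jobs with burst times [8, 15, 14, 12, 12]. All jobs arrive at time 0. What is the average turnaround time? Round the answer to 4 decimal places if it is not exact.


Time quantum = 3
Execution trace:
  J1 runs 3 units, time = 3
  J2 runs 3 units, time = 6
  J3 runs 3 units, time = 9
  J4 runs 3 units, time = 12
  J5 runs 3 units, time = 15
  J1 runs 3 units, time = 18
  J2 runs 3 units, time = 21
  J3 runs 3 units, time = 24
  J4 runs 3 units, time = 27
  J5 runs 3 units, time = 30
  J1 runs 2 units, time = 32
  J2 runs 3 units, time = 35
  J3 runs 3 units, time = 38
  J4 runs 3 units, time = 41
  J5 runs 3 units, time = 44
  J2 runs 3 units, time = 47
  J3 runs 3 units, time = 50
  J4 runs 3 units, time = 53
  J5 runs 3 units, time = 56
  J2 runs 3 units, time = 59
  J3 runs 2 units, time = 61
Finish times: [32, 59, 61, 53, 56]
Average turnaround = 261/5 = 52.2

52.2


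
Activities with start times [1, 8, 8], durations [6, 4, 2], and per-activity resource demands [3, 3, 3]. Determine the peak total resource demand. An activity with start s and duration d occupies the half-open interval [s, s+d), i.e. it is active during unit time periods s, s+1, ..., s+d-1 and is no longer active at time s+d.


Each activity i is active on [start_i, start_i + duration_i).
Compute total resource usage per time slot:
  t=0: active resources = [], total = 0
  t=1: active resources = [3], total = 3
  t=2: active resources = [3], total = 3
  t=3: active resources = [3], total = 3
  t=4: active resources = [3], total = 3
  t=5: active resources = [3], total = 3
  t=6: active resources = [3], total = 3
  t=7: active resources = [], total = 0
  t=8: active resources = [3, 3], total = 6
  t=9: active resources = [3, 3], total = 6
  t=10: active resources = [3], total = 3
  t=11: active resources = [3], total = 3
Peak resource demand = 6

6


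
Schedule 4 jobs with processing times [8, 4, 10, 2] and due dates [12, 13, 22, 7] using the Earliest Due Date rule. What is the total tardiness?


Sort by due date (EDD order): [(2, 7), (8, 12), (4, 13), (10, 22)]
Compute completion times and tardiness:
  Job 1: p=2, d=7, C=2, tardiness=max(0,2-7)=0
  Job 2: p=8, d=12, C=10, tardiness=max(0,10-12)=0
  Job 3: p=4, d=13, C=14, tardiness=max(0,14-13)=1
  Job 4: p=10, d=22, C=24, tardiness=max(0,24-22)=2
Total tardiness = 3

3


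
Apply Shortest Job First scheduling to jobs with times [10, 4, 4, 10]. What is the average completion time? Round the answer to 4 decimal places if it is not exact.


SJF order (ascending): [4, 4, 10, 10]
Completion times:
  Job 1: burst=4, C=4
  Job 2: burst=4, C=8
  Job 3: burst=10, C=18
  Job 4: burst=10, C=28
Average completion = 58/4 = 14.5

14.5


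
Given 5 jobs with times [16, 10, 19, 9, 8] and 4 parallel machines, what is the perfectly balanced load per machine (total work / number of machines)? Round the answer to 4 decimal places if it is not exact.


Total processing time = 16 + 10 + 19 + 9 + 8 = 62
Number of machines = 4
Ideal balanced load = 62 / 4 = 15.5

15.5


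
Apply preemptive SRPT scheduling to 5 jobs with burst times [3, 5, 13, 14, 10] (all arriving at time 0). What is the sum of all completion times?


Since all jobs arrive at t=0, SRPT equals SPT ordering.
SPT order: [3, 5, 10, 13, 14]
Completion times:
  Job 1: p=3, C=3
  Job 2: p=5, C=8
  Job 3: p=10, C=18
  Job 4: p=13, C=31
  Job 5: p=14, C=45
Total completion time = 3 + 8 + 18 + 31 + 45 = 105

105


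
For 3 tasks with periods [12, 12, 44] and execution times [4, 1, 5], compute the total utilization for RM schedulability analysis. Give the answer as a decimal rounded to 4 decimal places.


Compute individual utilizations (exact fractions):
  Task 1: C/T = 4/12 = 1/3 (approx. 0.3333)
  Task 2: C/T = 1/12 (approx. 0.0833)
  Task 3: C/T = 5/44 (approx. 0.1136)
Total utilization U = 1/3 + 1/12 + 5/44 = 35/66
Rounded to 4 decimal places: U = 0.5303
RM (Liu & Layland) bound for 3 tasks = 0.779763; compare with U = 35/66 (approx. 0.530303)
U <= bound, so schedulable by RM sufficient condition.

0.5303


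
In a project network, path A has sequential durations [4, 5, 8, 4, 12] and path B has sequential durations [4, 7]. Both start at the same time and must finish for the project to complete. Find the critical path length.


Path A total = 4 + 5 + 8 + 4 + 12 = 33
Path B total = 4 + 7 = 11
Critical path = longest path = max(33, 11) = 33

33


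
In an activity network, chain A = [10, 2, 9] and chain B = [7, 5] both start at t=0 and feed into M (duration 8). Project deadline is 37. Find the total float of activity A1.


Forward pass: ES(A1) = sum of predecessors on chain A = 0
EF = ES + duration = 0 + 10 = 10
Backward pass: LF(M) = deadline = 37; LS(M) = 37 - 8 = 29
LF(A1) = LS(M) - sum(successors on chain A) = 29 - 11 = 18
LS = LF - duration = 18 - 10 = 8
Total float = LS - ES = 8 - 0 = 8

8


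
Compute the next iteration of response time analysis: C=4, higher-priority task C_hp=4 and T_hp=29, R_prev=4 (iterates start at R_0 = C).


R_next = C + ceil(R_prev / T_hp) * C_hp
ceil(4 / 29) = ceil(0.1379) = 1
Interference = 1 * 4 = 4
R_next = 4 + 4 = 8

8


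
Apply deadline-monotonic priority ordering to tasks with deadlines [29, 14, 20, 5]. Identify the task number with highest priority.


Sort tasks by relative deadline (ascending):
  Task 4: deadline = 5
  Task 2: deadline = 14
  Task 3: deadline = 20
  Task 1: deadline = 29
Priority order (highest first): [4, 2, 3, 1]
Highest priority task = 4

4


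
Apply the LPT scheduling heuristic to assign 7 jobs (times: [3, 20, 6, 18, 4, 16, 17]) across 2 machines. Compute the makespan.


Sort jobs in decreasing order (LPT): [20, 18, 17, 16, 6, 4, 3]
Assign each job to the least loaded machine:
  Machine 1: jobs [20, 16, 4, 3], load = 43
  Machine 2: jobs [18, 17, 6], load = 41
Makespan = max load = 43

43


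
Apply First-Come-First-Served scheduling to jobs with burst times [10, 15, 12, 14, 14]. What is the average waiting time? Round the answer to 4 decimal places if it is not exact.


FCFS order (as given): [10, 15, 12, 14, 14]
Waiting times:
  Job 1: wait = 0
  Job 2: wait = 10
  Job 3: wait = 25
  Job 4: wait = 37
  Job 5: wait = 51
Sum of waiting times = 123
Average waiting time = 123/5 = 24.6

24.6


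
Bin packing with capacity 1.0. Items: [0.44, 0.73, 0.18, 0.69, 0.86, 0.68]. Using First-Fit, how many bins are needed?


Place items sequentially using First-Fit:
  Item 0.44 -> new Bin 1
  Item 0.73 -> new Bin 2
  Item 0.18 -> Bin 1 (now 0.62)
  Item 0.69 -> new Bin 3
  Item 0.86 -> new Bin 4
  Item 0.68 -> new Bin 5
Total bins used = 5

5


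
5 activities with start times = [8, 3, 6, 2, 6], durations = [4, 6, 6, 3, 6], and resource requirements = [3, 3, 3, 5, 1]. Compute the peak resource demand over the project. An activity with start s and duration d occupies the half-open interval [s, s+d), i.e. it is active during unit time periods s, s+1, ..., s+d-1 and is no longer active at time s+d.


Each activity i is active on [start_i, start_i + duration_i).
Compute total resource usage per time slot:
  t=0: active resources = [], total = 0
  t=1: active resources = [], total = 0
  t=2: active resources = [5], total = 5
  t=3: active resources = [3, 5], total = 8
  t=4: active resources = [3, 5], total = 8
  t=5: active resources = [3], total = 3
  t=6: active resources = [3, 3, 1], total = 7
  t=7: active resources = [3, 3, 1], total = 7
  t=8: active resources = [3, 3, 3, 1], total = 10
  t=9: active resources = [3, 3, 1], total = 7
  t=10: active resources = [3, 3, 1], total = 7
  t=11: active resources = [3, 3, 1], total = 7
Peak resource demand = 10

10


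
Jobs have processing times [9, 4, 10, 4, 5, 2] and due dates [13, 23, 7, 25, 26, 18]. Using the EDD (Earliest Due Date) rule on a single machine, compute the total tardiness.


Sort by due date (EDD order): [(10, 7), (9, 13), (2, 18), (4, 23), (4, 25), (5, 26)]
Compute completion times and tardiness:
  Job 1: p=10, d=7, C=10, tardiness=max(0,10-7)=3
  Job 2: p=9, d=13, C=19, tardiness=max(0,19-13)=6
  Job 3: p=2, d=18, C=21, tardiness=max(0,21-18)=3
  Job 4: p=4, d=23, C=25, tardiness=max(0,25-23)=2
  Job 5: p=4, d=25, C=29, tardiness=max(0,29-25)=4
  Job 6: p=5, d=26, C=34, tardiness=max(0,34-26)=8
Total tardiness = 26

26


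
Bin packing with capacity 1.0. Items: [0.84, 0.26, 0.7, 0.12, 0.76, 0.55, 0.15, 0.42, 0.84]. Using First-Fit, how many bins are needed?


Place items sequentially using First-Fit:
  Item 0.84 -> new Bin 1
  Item 0.26 -> new Bin 2
  Item 0.7 -> Bin 2 (now 0.96)
  Item 0.12 -> Bin 1 (now 0.96)
  Item 0.76 -> new Bin 3
  Item 0.55 -> new Bin 4
  Item 0.15 -> Bin 3 (now 0.91)
  Item 0.42 -> Bin 4 (now 0.97)
  Item 0.84 -> new Bin 5
Total bins used = 5

5


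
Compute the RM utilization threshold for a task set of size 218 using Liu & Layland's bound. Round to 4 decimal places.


Compute 2^(1/218) = 1.0031846344
Subtract 1: 1.0031846344 - 1 = 0.0031846344
Multiply by n: 218 * 0.0031846344 = 0.6942502992
Round to 4 dp: 0.6943

0.6943


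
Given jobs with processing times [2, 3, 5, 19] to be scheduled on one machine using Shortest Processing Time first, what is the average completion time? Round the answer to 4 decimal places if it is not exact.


Sort jobs by processing time (SPT order): [2, 3, 5, 19]
Compute completion times sequentially:
  Job 1: processing = 2, completes at 2
  Job 2: processing = 3, completes at 5
  Job 3: processing = 5, completes at 10
  Job 4: processing = 19, completes at 29
Sum of completion times = 46
Average completion time = 46/4 = 11.5

11.5


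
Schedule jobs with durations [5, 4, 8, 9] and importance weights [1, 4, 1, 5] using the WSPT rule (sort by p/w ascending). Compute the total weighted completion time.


Compute p/w ratios and sort ascending (WSPT): [(4, 4), (9, 5), (5, 1), (8, 1)]
Compute weighted completion times:
  Job (p=4,w=4): C=4, w*C=4*4=16
  Job (p=9,w=5): C=13, w*C=5*13=65
  Job (p=5,w=1): C=18, w*C=1*18=18
  Job (p=8,w=1): C=26, w*C=1*26=26
Total weighted completion time = 125

125


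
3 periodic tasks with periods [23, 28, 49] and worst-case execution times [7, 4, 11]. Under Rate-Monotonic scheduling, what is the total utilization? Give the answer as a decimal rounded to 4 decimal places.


Compute individual utilizations (exact fractions):
  Task 1: C/T = 7/23 (approx. 0.3043)
  Task 2: C/T = 4/28 = 1/7 (approx. 0.1429)
  Task 3: C/T = 11/49 (approx. 0.2245)
Total utilization U = 7/23 + 1/7 + 11/49 = 757/1127
Rounded to 4 decimal places: U = 0.6717
RM (Liu & Layland) bound for 3 tasks = 0.779763; compare with U = 757/1127 (approx. 0.671695)
U <= bound, so schedulable by RM sufficient condition.

0.6717


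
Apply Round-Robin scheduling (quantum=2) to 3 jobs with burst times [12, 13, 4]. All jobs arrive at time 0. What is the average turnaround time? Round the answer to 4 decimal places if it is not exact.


Time quantum = 2
Execution trace:
  J1 runs 2 units, time = 2
  J2 runs 2 units, time = 4
  J3 runs 2 units, time = 6
  J1 runs 2 units, time = 8
  J2 runs 2 units, time = 10
  J3 runs 2 units, time = 12
  J1 runs 2 units, time = 14
  J2 runs 2 units, time = 16
  J1 runs 2 units, time = 18
  J2 runs 2 units, time = 20
  J1 runs 2 units, time = 22
  J2 runs 2 units, time = 24
  J1 runs 2 units, time = 26
  J2 runs 2 units, time = 28
  J2 runs 1 units, time = 29
Finish times: [26, 29, 12]
Average turnaround = 67/3 = 22.3333

22.3333


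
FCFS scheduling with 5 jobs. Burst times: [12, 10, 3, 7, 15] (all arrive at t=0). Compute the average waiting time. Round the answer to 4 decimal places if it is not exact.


FCFS order (as given): [12, 10, 3, 7, 15]
Waiting times:
  Job 1: wait = 0
  Job 2: wait = 12
  Job 3: wait = 22
  Job 4: wait = 25
  Job 5: wait = 32
Sum of waiting times = 91
Average waiting time = 91/5 = 18.2

18.2


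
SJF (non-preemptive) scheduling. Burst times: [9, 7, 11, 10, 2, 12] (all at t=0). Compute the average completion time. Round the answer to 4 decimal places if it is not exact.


SJF order (ascending): [2, 7, 9, 10, 11, 12]
Completion times:
  Job 1: burst=2, C=2
  Job 2: burst=7, C=9
  Job 3: burst=9, C=18
  Job 4: burst=10, C=28
  Job 5: burst=11, C=39
  Job 6: burst=12, C=51
Average completion = 147/6 = 24.5

24.5


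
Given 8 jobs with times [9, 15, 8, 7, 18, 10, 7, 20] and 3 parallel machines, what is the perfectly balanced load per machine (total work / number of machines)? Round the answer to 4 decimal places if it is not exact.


Total processing time = 9 + 15 + 8 + 7 + 18 + 10 + 7 + 20 = 94
Number of machines = 3
Ideal balanced load = 94 / 3 = 31.3333

31.3333


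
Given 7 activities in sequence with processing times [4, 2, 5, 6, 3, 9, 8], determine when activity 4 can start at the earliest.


Activity 4 starts after activities 1 through 3 complete.
Predecessor durations: [4, 2, 5]
ES = 4 + 2 + 5 = 11

11
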